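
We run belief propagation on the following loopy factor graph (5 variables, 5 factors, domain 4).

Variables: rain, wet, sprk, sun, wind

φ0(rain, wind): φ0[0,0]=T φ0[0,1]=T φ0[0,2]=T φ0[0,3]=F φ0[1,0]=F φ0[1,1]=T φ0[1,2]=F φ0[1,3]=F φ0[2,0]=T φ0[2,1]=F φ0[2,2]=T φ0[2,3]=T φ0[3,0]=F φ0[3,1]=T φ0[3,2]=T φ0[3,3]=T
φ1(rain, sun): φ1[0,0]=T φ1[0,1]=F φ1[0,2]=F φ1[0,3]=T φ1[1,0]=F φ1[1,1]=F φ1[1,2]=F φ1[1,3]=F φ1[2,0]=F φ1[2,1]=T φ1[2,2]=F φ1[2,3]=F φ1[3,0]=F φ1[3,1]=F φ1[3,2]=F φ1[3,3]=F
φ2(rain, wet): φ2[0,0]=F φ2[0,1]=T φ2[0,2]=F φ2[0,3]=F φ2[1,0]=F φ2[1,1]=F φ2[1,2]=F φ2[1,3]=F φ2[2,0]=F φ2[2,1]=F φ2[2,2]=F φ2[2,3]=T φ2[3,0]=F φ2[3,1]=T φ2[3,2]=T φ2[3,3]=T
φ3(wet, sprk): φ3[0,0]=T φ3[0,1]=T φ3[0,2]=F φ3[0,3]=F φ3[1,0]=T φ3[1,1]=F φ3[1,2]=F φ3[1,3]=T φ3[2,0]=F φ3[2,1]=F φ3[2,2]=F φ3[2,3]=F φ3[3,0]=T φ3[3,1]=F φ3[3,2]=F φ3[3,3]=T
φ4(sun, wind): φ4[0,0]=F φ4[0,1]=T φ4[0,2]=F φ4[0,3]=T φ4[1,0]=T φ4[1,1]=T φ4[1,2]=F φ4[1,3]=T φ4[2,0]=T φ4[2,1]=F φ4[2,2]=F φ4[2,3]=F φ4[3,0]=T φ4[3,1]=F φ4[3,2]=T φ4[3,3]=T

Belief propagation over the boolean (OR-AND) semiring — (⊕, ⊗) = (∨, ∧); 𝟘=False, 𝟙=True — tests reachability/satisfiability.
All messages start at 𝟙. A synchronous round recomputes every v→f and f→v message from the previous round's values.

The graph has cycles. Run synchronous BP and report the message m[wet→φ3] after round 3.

message @ round 3 = [F, T, T, T]

init: all messages = 𝟙 over 4 values
r1 m[φ0→rain] = [T, T, T, T]
r1 m[φ0→wind] = [T, T, T, T]
r1 m[φ1→rain] = [T, F, T, F]
r1 m[φ1→sun] = [T, T, F, T]
r1 m[φ2→rain] = [T, F, T, T]
r1 m[φ2→wet] = [F, T, T, T]
r1 m[φ3→wet] = [T, T, F, T]
r1 m[φ3→sprk] = [T, T, F, T]
r1 m[φ4→sun] = [T, T, T, T]
r1 m[φ4→wind] = [T, T, T, T]
r1 m[rain→φ0] = [T, T, T, T]
r1 m[rain→φ1] = [T, T, T, T]
r1 m[rain→φ2] = [T, T, T, T]
r1 m[wet→φ2] = [T, T, T, T]
r1 m[wet→φ3] = [T, T, T, T]
r1 m[sprk→φ3] = [T, T, T, T]
r1 m[sun→φ1] = [T, T, T, T]
r1 m[sun→φ4] = [T, T, T, T]
r1 m[wind→φ0] = [T, T, T, T]
r1 m[wind→φ4] = [T, T, T, T]
r2 m[φ0→rain] = [T, T, T, T]
r2 m[φ0→wind] = [T, T, T, T]
r2 m[φ1→rain] = [T, F, T, F]
r2 m[φ1→sun] = [T, T, F, T]
r2 m[φ2→rain] = [T, F, T, T]
r2 m[φ2→wet] = [F, T, T, T]
r2 m[φ3→wet] = [T, T, F, T]
r2 m[φ3→sprk] = [T, T, F, T]
r2 m[φ4→sun] = [T, T, T, T]
r2 m[φ4→wind] = [T, T, T, T]
r2 m[rain→φ0] = [T, F, T, F]
r2 m[rain→φ1] = [T, F, T, T]
r2 m[rain→φ2] = [T, F, T, F]
r2 m[wet→φ2] = [T, T, F, T]
r2 m[wet→φ3] = [F, T, T, T]
r2 m[sprk→φ3] = [T, T, T, T]
r2 m[sun→φ1] = [T, T, T, T]
r2 m[sun→φ4] = [T, T, F, T]
r2 m[wind→φ0] = [T, T, T, T]
r2 m[wind→φ4] = [T, T, T, T]
r3 m[φ0→rain] = [T, T, T, T]
r3 m[φ0→wind] = [T, T, T, T]
r3 m[φ1→rain] = [T, F, T, F]
r3 m[φ1→sun] = [T, T, F, T]
r3 m[φ2→rain] = [T, F, T, T]
r3 m[φ2→wet] = [F, T, F, T]
r3 m[φ3→wet] = [T, T, F, T]
r3 m[φ3→sprk] = [T, F, F, T]
r3 m[φ4→sun] = [T, T, T, T]
r3 m[φ4→wind] = [T, T, T, T]
r3 m[rain→φ0] = [T, F, T, F]
r3 m[rain→φ1] = [T, F, T, T]
r3 m[rain→φ2] = [T, F, T, F]
r3 m[wet→φ2] = [T, T, F, T]
r3 m[wet→φ3] = [F, T, T, T]
r3 m[sprk→φ3] = [T, T, T, T]
r3 m[sun→φ1] = [T, T, T, T]
r3 m[sun→φ4] = [T, T, F, T]
r3 m[wind→φ0] = [T, T, T, T]
r3 m[wind→φ4] = [T, T, T, T]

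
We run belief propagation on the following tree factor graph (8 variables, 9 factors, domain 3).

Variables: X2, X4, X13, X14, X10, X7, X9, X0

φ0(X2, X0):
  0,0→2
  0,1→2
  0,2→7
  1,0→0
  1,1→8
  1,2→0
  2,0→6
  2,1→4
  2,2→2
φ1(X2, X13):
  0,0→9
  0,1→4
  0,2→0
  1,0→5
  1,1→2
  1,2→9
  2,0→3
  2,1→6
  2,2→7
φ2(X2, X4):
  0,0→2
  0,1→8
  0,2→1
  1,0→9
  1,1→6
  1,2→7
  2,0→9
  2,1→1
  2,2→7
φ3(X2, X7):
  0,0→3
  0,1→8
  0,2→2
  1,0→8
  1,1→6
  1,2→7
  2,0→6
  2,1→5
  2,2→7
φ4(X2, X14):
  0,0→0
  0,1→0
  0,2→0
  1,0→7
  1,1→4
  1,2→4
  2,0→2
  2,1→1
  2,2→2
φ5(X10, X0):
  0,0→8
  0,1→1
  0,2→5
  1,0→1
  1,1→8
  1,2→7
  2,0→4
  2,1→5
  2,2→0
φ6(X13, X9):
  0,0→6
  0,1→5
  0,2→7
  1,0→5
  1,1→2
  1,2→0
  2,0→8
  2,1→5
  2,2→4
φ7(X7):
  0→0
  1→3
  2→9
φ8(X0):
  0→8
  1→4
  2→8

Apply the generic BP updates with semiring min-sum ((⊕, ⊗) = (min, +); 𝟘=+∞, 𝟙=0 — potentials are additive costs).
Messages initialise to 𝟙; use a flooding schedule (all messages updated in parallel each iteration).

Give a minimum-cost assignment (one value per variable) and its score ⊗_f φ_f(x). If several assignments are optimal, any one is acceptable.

assignment: (X2=0, X4=2, X13=1, X14=0, X10=0, X7=0, X9=2, X0=1); score = 15

init: all messages = 𝟙 over 3 values
r1 m[φ0→X2] = [2, 0, 2]
r1 m[φ0→X0] = [0, 2, 0]
r1 m[φ1→X2] = [0, 2, 3]
r1 m[φ1→X13] = [3, 2, 0]
r1 m[φ2→X2] = [1, 6, 1]
r1 m[φ2→X4] = [2, 1, 1]
r1 m[φ3→X2] = [2, 6, 5]
r1 m[φ3→X7] = [3, 5, 2]
r1 m[φ4→X2] = [0, 4, 1]
r1 m[φ4→X14] = [0, 0, 0]
r1 m[φ5→X10] = [1, 1, 0]
r1 m[φ5→X0] = [1, 1, 0]
r1 m[φ6→X13] = [5, 0, 4]
r1 m[φ6→X9] = [5, 2, 0]
r1 m[φ7→X7] = [0, 3, 9]
r1 m[φ8→X0] = [8, 4, 8]
r1 m[X2→φ0] = [0, 0, 0]
r1 m[X2→φ1] = [0, 0, 0]
r1 m[X2→φ2] = [0, 0, 0]
r1 m[X2→φ3] = [0, 0, 0]
r1 m[X2→φ4] = [0, 0, 0]
r1 m[X4→φ2] = [0, 0, 0]
r1 m[X13→φ1] = [0, 0, 0]
r1 m[X13→φ6] = [0, 0, 0]
r1 m[X14→φ4] = [0, 0, 0]
r1 m[X10→φ5] = [0, 0, 0]
r1 m[X7→φ3] = [0, 0, 0]
r1 m[X7→φ7] = [0, 0, 0]
r1 m[X9→φ6] = [0, 0, 0]
r1 m[X0→φ0] = [0, 0, 0]
r1 m[X0→φ5] = [0, 0, 0]
r1 m[X0→φ8] = [0, 0, 0]
r2 m[φ0→X2] = [2, 0, 2]
r2 m[φ0→X0] = [0, 2, 0]
r2 m[φ1→X2] = [0, 2, 3]
r2 m[φ1→X13] = [3, 2, 0]
r2 m[φ2→X2] = [1, 6, 1]
r2 m[φ2→X4] = [2, 1, 1]
r2 m[φ3→X2] = [2, 6, 5]
r2 m[φ3→X7] = [3, 5, 2]
r2 m[φ4→X2] = [0, 4, 1]
r2 m[φ4→X14] = [0, 0, 0]
r2 m[φ5→X10] = [1, 1, 0]
r2 m[φ5→X0] = [1, 1, 0]
r2 m[φ6→X13] = [5, 0, 4]
r2 m[φ6→X9] = [5, 2, 0]
r2 m[φ7→X7] = [0, 3, 9]
r2 m[φ8→X0] = [8, 4, 8]
r2 m[X2→φ0] = [3, 18, 10]
r2 m[X2→φ1] = [5, 16, 9]
r2 m[X2→φ2] = [4, 12, 11]
r2 m[X2→φ3] = [3, 12, 7]
r2 m[X2→φ4] = [5, 14, 11]
r2 m[X4→φ2] = [0, 0, 0]
r2 m[X13→φ1] = [5, 0, 4]
r2 m[X13→φ6] = [3, 2, 0]
r2 m[X14→φ4] = [0, 0, 0]
r2 m[X10→φ5] = [0, 0, 0]
r2 m[X7→φ3] = [0, 3, 9]
r2 m[X7→φ7] = [3, 5, 2]
r2 m[X9→φ6] = [0, 0, 0]
r2 m[X0→φ0] = [9, 5, 8]
r2 m[X0→φ5] = [8, 6, 8]
r2 m[X0→φ8] = [1, 3, 0]
r3 m[φ0→X2] = [7, 8, 9]
r3 m[φ0→X0] = [5, 5, 10]
r3 m[φ1→X2] = [4, 2, 6]
r3 m[φ1→X13] = [12, 9, 5]
r3 m[φ2→X2] = [1, 6, 1]
r3 m[φ2→X4] = [6, 12, 5]
r3 m[φ3→X2] = [3, 8, 6]
r3 m[φ3→X7] = [6, 11, 5]
r3 m[φ4→X2] = [0, 4, 1]
r3 m[φ4→X14] = [5, 5, 5]
r3 m[φ5→X10] = [7, 9, 8]
r3 m[φ5→X0] = [1, 1, 0]
r3 m[φ6→X13] = [5, 0, 4]
r3 m[φ6→X9] = [7, 4, 2]
r3 m[φ7→X7] = [0, 3, 9]
r3 m[φ8→X0] = [8, 4, 8]
r3 m[X2→φ0] = [3, 18, 10]
r3 m[X2→φ1] = [5, 16, 9]
r3 m[X2→φ2] = [4, 12, 11]
r3 m[X2→φ3] = [3, 12, 7]
r3 m[X2→φ4] = [5, 14, 11]
r3 m[X4→φ2] = [0, 0, 0]
r3 m[X13→φ1] = [5, 0, 4]
r3 m[X13→φ6] = [3, 2, 0]
r3 m[X14→φ4] = [0, 0, 0]
r3 m[X10→φ5] = [0, 0, 0]
r3 m[X7→φ3] = [0, 3, 9]
r3 m[X7→φ7] = [3, 5, 2]
r3 m[X9→φ6] = [0, 0, 0]
r3 m[X0→φ0] = [9, 5, 8]
r3 m[X0→φ5] = [8, 6, 8]
r3 m[X0→φ8] = [1, 3, 0]
r4 m[φ0→X2] = [7, 8, 9]
r4 m[φ0→X0] = [5, 5, 10]
r4 m[φ1→X2] = [4, 2, 6]
r4 m[φ1→X13] = [12, 9, 5]
r4 m[φ2→X2] = [1, 6, 1]
r4 m[φ2→X4] = [6, 12, 5]
r4 m[φ3→X2] = [3, 8, 6]
r4 m[φ3→X7] = [6, 11, 5]
r4 m[φ4→X2] = [0, 4, 1]
r4 m[φ4→X14] = [5, 5, 5]
r4 m[φ5→X10] = [7, 9, 8]
r4 m[φ5→X0] = [1, 1, 0]
r4 m[φ6→X13] = [5, 0, 4]
r4 m[φ6→X9] = [7, 4, 2]
r4 m[φ7→X7] = [0, 3, 9]
r4 m[φ8→X0] = [8, 4, 8]
r4 m[X2→φ0] = [8, 20, 14]
r4 m[X2→φ1] = [11, 26, 17]
r4 m[X2→φ2] = [14, 22, 22]
r4 m[X2→φ3] = [12, 20, 17]
r4 m[X2→φ4] = [15, 24, 22]
r4 m[X4→φ2] = [0, 0, 0]
r4 m[X13→φ1] = [5, 0, 4]
r4 m[X13→φ6] = [12, 9, 5]
r4 m[X14→φ4] = [0, 0, 0]
r4 m[X10→φ5] = [0, 0, 0]
r4 m[X7→φ3] = [0, 3, 9]
r4 m[X7→φ7] = [6, 11, 5]
r4 m[X9→φ6] = [0, 0, 0]
r4 m[X0→φ0] = [9, 5, 8]
r4 m[X0→φ5] = [13, 9, 18]
r4 m[X0→φ8] = [6, 6, 10]
r5 m[φ0→X2] = [7, 8, 9]
r5 m[φ0→X0] = [10, 10, 15]
r5 m[φ1→X2] = [4, 2, 6]
r5 m[φ1→X13] = [20, 15, 11]
r5 m[φ2→X2] = [1, 6, 1]
r5 m[φ2→X4] = [16, 22, 15]
r5 m[φ3→X2] = [3, 8, 6]
r5 m[φ3→X7] = [15, 20, 14]
r5 m[φ4→X2] = [0, 4, 1]
r5 m[φ4→X14] = [15, 15, 15]
r5 m[φ5→X10] = [10, 14, 14]
r5 m[φ5→X0] = [1, 1, 0]
r5 m[φ6→X13] = [5, 0, 4]
r5 m[φ6→X9] = [13, 10, 9]
r5 m[φ7→X7] = [0, 3, 9]
r5 m[φ8→X0] = [8, 4, 8]
r5 m[X2→φ0] = [8, 20, 14]
r5 m[X2→φ1] = [11, 26, 17]
r5 m[X2→φ2] = [14, 22, 22]
r5 m[X2→φ3] = [12, 20, 17]
r5 m[X2→φ4] = [15, 24, 22]
r5 m[X4→φ2] = [0, 0, 0]
r5 m[X13→φ1] = [5, 0, 4]
r5 m[X13→φ6] = [12, 9, 5]
r5 m[X14→φ4] = [0, 0, 0]
r5 m[X10→φ5] = [0, 0, 0]
r5 m[X7→φ3] = [0, 3, 9]
r5 m[X7→φ7] = [6, 11, 5]
r5 m[X9→φ6] = [0, 0, 0]
r5 m[X0→φ0] = [9, 5, 8]
r5 m[X0→φ5] = [13, 9, 18]
r5 m[X0→φ8] = [6, 6, 10]
r6 m[φ0→X2] = [7, 8, 9]
r6 m[φ0→X0] = [10, 10, 15]
r6 m[φ1→X2] = [4, 2, 6]
r6 m[φ1→X13] = [20, 15, 11]
r6 m[φ2→X2] = [1, 6, 1]
r6 m[φ2→X4] = [16, 22, 15]
r6 m[φ3→X2] = [3, 8, 6]
r6 m[φ3→X7] = [15, 20, 14]
r6 m[φ4→X2] = [0, 4, 1]
r6 m[φ4→X14] = [15, 15, 15]
r6 m[φ5→X10] = [10, 14, 14]
r6 m[φ5→X0] = [1, 1, 0]
r6 m[φ6→X13] = [5, 0, 4]
r6 m[φ6→X9] = [13, 10, 9]
r6 m[φ7→X7] = [0, 3, 9]
r6 m[φ8→X0] = [8, 4, 8]
r6 m[X2→φ0] = [8, 20, 14]
r6 m[X2→φ1] = [11, 26, 17]
r6 m[X2→φ2] = [14, 22, 22]
r6 m[X2→φ3] = [12, 20, 17]
r6 m[X2→φ4] = [15, 24, 22]
r6 m[X4→φ2] = [0, 0, 0]
r6 m[X13→φ1] = [5, 0, 4]
r6 m[X13→φ6] = [20, 15, 11]
r6 m[X14→φ4] = [0, 0, 0]
r6 m[X10→φ5] = [0, 0, 0]
r6 m[X7→φ3] = [0, 3, 9]
r6 m[X7→φ7] = [15, 20, 14]
r6 m[X9→φ6] = [0, 0, 0]
r6 m[X0→φ0] = [9, 5, 8]
r6 m[X0→φ5] = [18, 14, 23]
r6 m[X0→φ8] = [11, 11, 15]
r7 m[φ0→X2] = [7, 8, 9]
r7 m[φ0→X0] = [10, 10, 15]
r7 m[φ1→X2] = [4, 2, 6]
r7 m[φ1→X13] = [20, 15, 11]
r7 m[φ2→X2] = [1, 6, 1]
r7 m[φ2→X4] = [16, 22, 15]
r7 m[φ3→X2] = [3, 8, 6]
r7 m[φ3→X7] = [15, 20, 14]
r7 m[φ4→X2] = [0, 4, 1]
r7 m[φ4→X14] = [15, 15, 15]
r7 m[φ5→X10] = [15, 19, 19]
r7 m[φ5→X0] = [1, 1, 0]
r7 m[φ6→X13] = [5, 0, 4]
r7 m[φ6→X9] = [19, 16, 15]
r7 m[φ7→X7] = [0, 3, 9]
r7 m[φ8→X0] = [8, 4, 8]
r7 m[X2→φ0] = [8, 20, 14]
r7 m[X2→φ1] = [11, 26, 17]
r7 m[X2→φ2] = [14, 22, 22]
r7 m[X2→φ3] = [12, 20, 17]
r7 m[X2→φ4] = [15, 24, 22]
r7 m[X4→φ2] = [0, 0, 0]
r7 m[X13→φ1] = [5, 0, 4]
r7 m[X13→φ6] = [20, 15, 11]
r7 m[X14→φ4] = [0, 0, 0]
r7 m[X10→φ5] = [0, 0, 0]
r7 m[X7→φ3] = [0, 3, 9]
r7 m[X7→φ7] = [15, 20, 14]
r7 m[X9→φ6] = [0, 0, 0]
r7 m[X0→φ0] = [9, 5, 8]
r7 m[X0→φ5] = [18, 14, 23]
r7 m[X0→φ8] = [11, 11, 15]
r8 m[φ0→X2] = [7, 8, 9]
r8 m[φ0→X0] = [10, 10, 15]
r8 m[φ1→X2] = [4, 2, 6]
r8 m[φ1→X13] = [20, 15, 11]
r8 m[φ2→X2] = [1, 6, 1]
r8 m[φ2→X4] = [16, 22, 15]
r8 m[φ3→X2] = [3, 8, 6]
r8 m[φ3→X7] = [15, 20, 14]
r8 m[φ4→X2] = [0, 4, 1]
r8 m[φ4→X14] = [15, 15, 15]
r8 m[φ5→X10] = [15, 19, 19]
r8 m[φ5→X0] = [1, 1, 0]
r8 m[φ6→X13] = [5, 0, 4]
r8 m[φ6→X9] = [19, 16, 15]
r8 m[φ7→X7] = [0, 3, 9]
r8 m[φ8→X0] = [8, 4, 8]
r8 m[X2→φ0] = [8, 20, 14]
r8 m[X2→φ1] = [11, 26, 17]
r8 m[X2→φ2] = [14, 22, 22]
r8 m[X2→φ3] = [12, 20, 17]
r8 m[X2→φ4] = [15, 24, 22]
r8 m[X4→φ2] = [0, 0, 0]
r8 m[X13→φ1] = [5, 0, 4]
r8 m[X13→φ6] = [20, 15, 11]
r8 m[X14→φ4] = [0, 0, 0]
r8 m[X10→φ5] = [0, 0, 0]
r8 m[X7→φ3] = [0, 3, 9]
r8 m[X7→φ7] = [15, 20, 14]
r8 m[X9→φ6] = [0, 0, 0]
r8 m[X0→φ0] = [9, 5, 8]
r8 m[X0→φ5] = [18, 14, 23]
r8 m[X0→φ8] = [11, 11, 15]
fixed point reached at round 8
traceback from X2: (X2=0, X4=2, X13=1, X14=0, X10=0, X7=0, X9=2, X0=1), score=15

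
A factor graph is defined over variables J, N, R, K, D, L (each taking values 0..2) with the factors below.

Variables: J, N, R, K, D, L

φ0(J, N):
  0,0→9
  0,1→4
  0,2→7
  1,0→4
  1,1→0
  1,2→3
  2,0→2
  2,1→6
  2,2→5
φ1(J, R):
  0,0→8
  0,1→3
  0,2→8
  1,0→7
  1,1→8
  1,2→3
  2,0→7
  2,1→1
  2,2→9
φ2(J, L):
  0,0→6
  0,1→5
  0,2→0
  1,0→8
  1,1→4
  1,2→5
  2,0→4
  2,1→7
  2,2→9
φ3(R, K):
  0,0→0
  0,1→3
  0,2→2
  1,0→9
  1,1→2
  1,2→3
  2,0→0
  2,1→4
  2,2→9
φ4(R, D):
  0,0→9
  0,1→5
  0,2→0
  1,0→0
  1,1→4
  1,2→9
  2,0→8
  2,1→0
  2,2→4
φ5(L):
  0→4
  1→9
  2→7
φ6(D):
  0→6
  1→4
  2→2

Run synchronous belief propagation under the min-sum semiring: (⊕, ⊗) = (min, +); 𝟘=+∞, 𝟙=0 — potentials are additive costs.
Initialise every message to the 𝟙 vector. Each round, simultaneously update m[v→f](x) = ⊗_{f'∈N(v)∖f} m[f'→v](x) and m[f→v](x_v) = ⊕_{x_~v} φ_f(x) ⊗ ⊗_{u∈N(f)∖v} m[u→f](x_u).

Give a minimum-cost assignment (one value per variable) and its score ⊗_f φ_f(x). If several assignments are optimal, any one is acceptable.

init: all messages = 𝟙 over 3 values
r1 m[φ0→J] = [4, 0, 2]
r1 m[φ0→N] = [2, 0, 3]
r1 m[φ1→J] = [3, 3, 1]
r1 m[φ1→R] = [7, 1, 3]
r1 m[φ2→J] = [0, 4, 4]
r1 m[φ2→L] = [4, 4, 0]
r1 m[φ3→R] = [0, 2, 0]
r1 m[φ3→K] = [0, 2, 2]
r1 m[φ4→R] = [0, 0, 0]
r1 m[φ4→D] = [0, 0, 0]
r1 m[φ5→L] = [4, 9, 7]
r1 m[φ6→D] = [6, 4, 2]
r1 m[J→φ0] = [0, 0, 0]
r1 m[J→φ1] = [0, 0, 0]
r1 m[J→φ2] = [0, 0, 0]
r1 m[N→φ0] = [0, 0, 0]
r1 m[R→φ1] = [0, 0, 0]
r1 m[R→φ3] = [0, 0, 0]
r1 m[R→φ4] = [0, 0, 0]
r1 m[K→φ3] = [0, 0, 0]
r1 m[D→φ4] = [0, 0, 0]
r1 m[D→φ6] = [0, 0, 0]
r1 m[L→φ2] = [0, 0, 0]
r1 m[L→φ5] = [0, 0, 0]
r2 m[φ0→J] = [4, 0, 2]
r2 m[φ0→N] = [2, 0, 3]
r2 m[φ1→J] = [3, 3, 1]
r2 m[φ1→R] = [7, 1, 3]
r2 m[φ2→J] = [0, 4, 4]
r2 m[φ2→L] = [4, 4, 0]
r2 m[φ3→R] = [0, 2, 0]
r2 m[φ3→K] = [0, 2, 2]
r2 m[φ4→R] = [0, 0, 0]
r2 m[φ4→D] = [0, 0, 0]
r2 m[φ5→L] = [4, 9, 7]
r2 m[φ6→D] = [6, 4, 2]
r2 m[J→φ0] = [3, 7, 5]
r2 m[J→φ1] = [4, 4, 6]
r2 m[J→φ2] = [7, 3, 3]
r2 m[N→φ0] = [0, 0, 0]
r2 m[R→φ1] = [0, 2, 0]
r2 m[R→φ3] = [7, 1, 3]
r2 m[R→φ4] = [7, 3, 3]
r2 m[K→φ3] = [0, 0, 0]
r2 m[D→φ4] = [6, 4, 2]
r2 m[D→φ6] = [0, 0, 0]
r2 m[L→φ2] = [4, 9, 7]
r2 m[L→φ5] = [4, 4, 0]
r3 m[φ0→J] = [4, 0, 2]
r3 m[φ0→N] = [7, 7, 10]
r3 m[φ1→J] = [5, 3, 3]
r3 m[φ1→R] = [11, 7, 7]
r3 m[φ2→J] = [7, 12, 8]
r3 m[φ2→L] = [7, 7, 7]
r3 m[φ3→R] = [0, 2, 0]
r3 m[φ3→K] = [3, 3, 4]
r3 m[φ4→R] = [2, 6, 4]
r3 m[φ4→D] = [3, 3, 7]
r3 m[φ5→L] = [4, 9, 7]
r3 m[φ6→D] = [6, 4, 2]
r3 m[J→φ0] = [3, 7, 5]
r3 m[J→φ1] = [4, 4, 6]
r3 m[J→φ2] = [7, 3, 3]
r3 m[N→φ0] = [0, 0, 0]
r3 m[R→φ1] = [0, 2, 0]
r3 m[R→φ3] = [7, 1, 3]
r3 m[R→φ4] = [7, 3, 3]
r3 m[K→φ3] = [0, 0, 0]
r3 m[D→φ4] = [6, 4, 2]
r3 m[D→φ6] = [0, 0, 0]
r3 m[L→φ2] = [4, 9, 7]
r3 m[L→φ5] = [4, 4, 0]
r4 m[φ0→J] = [4, 0, 2]
r4 m[φ0→N] = [7, 7, 10]
r4 m[φ1→J] = [5, 3, 3]
r4 m[φ1→R] = [11, 7, 7]
r4 m[φ2→J] = [7, 12, 8]
r4 m[φ2→L] = [7, 7, 7]
r4 m[φ3→R] = [0, 2, 0]
r4 m[φ3→K] = [3, 3, 4]
r4 m[φ4→R] = [2, 6, 4]
r4 m[φ4→D] = [3, 3, 7]
r4 m[φ5→L] = [4, 9, 7]
r4 m[φ6→D] = [6, 4, 2]
r4 m[J→φ0] = [12, 15, 11]
r4 m[J→φ1] = [11, 12, 10]
r4 m[J→φ2] = [9, 3, 5]
r4 m[N→φ0] = [0, 0, 0]
r4 m[R→φ1] = [2, 8, 4]
r4 m[R→φ3] = [13, 13, 11]
r4 m[R→φ4] = [11, 9, 7]
r4 m[K→φ3] = [0, 0, 0]
r4 m[D→φ4] = [6, 4, 2]
r4 m[D→φ6] = [3, 3, 7]
r4 m[L→φ2] = [4, 9, 7]
r4 m[L→φ5] = [7, 7, 7]
r5 m[φ0→J] = [4, 0, 2]
r5 m[φ0→N] = [13, 15, 16]
r5 m[φ1→J] = [10, 7, 9]
r5 m[φ1→R] = [17, 11, 15]
r5 m[φ2→J] = [7, 12, 8]
r5 m[φ2→L] = [9, 7, 8]
r5 m[φ3→R] = [0, 2, 0]
r5 m[φ3→K] = [11, 15, 15]
r5 m[φ4→R] = [2, 6, 4]
r5 m[φ4→D] = [9, 7, 11]
r5 m[φ5→L] = [4, 9, 7]
r5 m[φ6→D] = [6, 4, 2]
r5 m[J→φ0] = [12, 15, 11]
r5 m[J→φ1] = [11, 12, 10]
r5 m[J→φ2] = [9, 3, 5]
r5 m[N→φ0] = [0, 0, 0]
r5 m[R→φ1] = [2, 8, 4]
r5 m[R→φ3] = [13, 13, 11]
r5 m[R→φ4] = [11, 9, 7]
r5 m[K→φ3] = [0, 0, 0]
r5 m[D→φ4] = [6, 4, 2]
r5 m[D→φ6] = [3, 3, 7]
r5 m[L→φ2] = [4, 9, 7]
r5 m[L→φ5] = [7, 7, 7]
r6 m[φ0→J] = [4, 0, 2]
r6 m[φ0→N] = [13, 15, 16]
r6 m[φ1→J] = [10, 7, 9]
r6 m[φ1→R] = [17, 11, 15]
r6 m[φ2→J] = [7, 12, 8]
r6 m[φ2→L] = [9, 7, 8]
r6 m[φ3→R] = [0, 2, 0]
r6 m[φ3→K] = [11, 15, 15]
r6 m[φ4→R] = [2, 6, 4]
r6 m[φ4→D] = [9, 7, 11]
r6 m[φ5→L] = [4, 9, 7]
r6 m[φ6→D] = [6, 4, 2]
r6 m[J→φ0] = [17, 19, 17]
r6 m[J→φ1] = [11, 12, 10]
r6 m[J→φ2] = [14, 7, 11]
r6 m[N→φ0] = [0, 0, 0]
r6 m[R→φ1] = [2, 8, 4]
r6 m[R→φ3] = [19, 17, 19]
r6 m[R→φ4] = [17, 13, 15]
r6 m[K→φ3] = [0, 0, 0]
r6 m[D→φ4] = [6, 4, 2]
r6 m[D→φ6] = [9, 7, 11]
r6 m[L→φ2] = [4, 9, 7]
r6 m[L→φ5] = [9, 7, 8]
r7 m[φ0→J] = [4, 0, 2]
r7 m[φ0→N] = [19, 19, 22]
r7 m[φ1→J] = [10, 7, 9]
r7 m[φ1→R] = [17, 11, 15]
r7 m[φ2→J] = [7, 12, 8]
r7 m[φ2→L] = [15, 11, 12]
r7 m[φ3→R] = [0, 2, 0]
r7 m[φ3→K] = [19, 19, 20]
r7 m[φ4→R] = [2, 6, 4]
r7 m[φ4→D] = [13, 15, 17]
r7 m[φ5→L] = [4, 9, 7]
r7 m[φ6→D] = [6, 4, 2]
r7 m[J→φ0] = [17, 19, 17]
r7 m[J→φ1] = [11, 12, 10]
r7 m[J→φ2] = [14, 7, 11]
r7 m[N→φ0] = [0, 0, 0]
r7 m[R→φ1] = [2, 8, 4]
r7 m[R→φ3] = [19, 17, 19]
r7 m[R→φ4] = [17, 13, 15]
r7 m[K→φ3] = [0, 0, 0]
r7 m[D→φ4] = [6, 4, 2]
r7 m[D→φ6] = [9, 7, 11]
r7 m[L→φ2] = [4, 9, 7]
r7 m[L→φ5] = [9, 7, 8]
r8 m[φ0→J] = [4, 0, 2]
r8 m[φ0→N] = [19, 19, 22]
r8 m[φ1→J] = [10, 7, 9]
r8 m[φ1→R] = [17, 11, 15]
r8 m[φ2→J] = [7, 12, 8]
r8 m[φ2→L] = [15, 11, 12]
r8 m[φ3→R] = [0, 2, 0]
r8 m[φ3→K] = [19, 19, 20]
r8 m[φ4→R] = [2, 6, 4]
r8 m[φ4→D] = [13, 15, 17]
r8 m[φ5→L] = [4, 9, 7]
r8 m[φ6→D] = [6, 4, 2]
r8 m[J→φ0] = [17, 19, 17]
r8 m[J→φ1] = [11, 12, 10]
r8 m[J→φ2] = [14, 7, 11]
r8 m[N→φ0] = [0, 0, 0]
r8 m[R→φ1] = [2, 8, 4]
r8 m[R→φ3] = [19, 17, 19]
r8 m[R→φ4] = [17, 13, 15]
r8 m[K→φ3] = [0, 0, 0]
r8 m[D→φ4] = [6, 4, 2]
r8 m[D→φ6] = [13, 15, 17]
r8 m[L→φ2] = [4, 9, 7]
r8 m[L→φ5] = [15, 11, 12]
r9 m[φ0→J] = [4, 0, 2]
r9 m[φ0→N] = [19, 19, 22]
r9 m[φ1→J] = [10, 7, 9]
r9 m[φ1→R] = [17, 11, 15]
r9 m[φ2→J] = [7, 12, 8]
r9 m[φ2→L] = [15, 11, 12]
r9 m[φ3→R] = [0, 2, 0]
r9 m[φ3→K] = [19, 19, 20]
r9 m[φ4→R] = [2, 6, 4]
r9 m[φ4→D] = [13, 15, 17]
r9 m[φ5→L] = [4, 9, 7]
r9 m[φ6→D] = [6, 4, 2]
r9 m[J→φ0] = [17, 19, 17]
r9 m[J→φ1] = [11, 12, 10]
r9 m[J→φ2] = [14, 7, 11]
r9 m[N→φ0] = [0, 0, 0]
r9 m[R→φ1] = [2, 8, 4]
r9 m[R→φ3] = [19, 17, 19]
r9 m[R→φ4] = [17, 13, 15]
r9 m[K→φ3] = [0, 0, 0]
r9 m[D→φ4] = [6, 4, 2]
r9 m[D→φ6] = [13, 15, 17]
r9 m[L→φ2] = [4, 9, 7]
r9 m[L→φ5] = [15, 11, 12]
fixed point reached at round 9
traceback from J: (J=1, N=1, R=2, K=0, D=1, L=0), score=19

assignment: (J=1, N=1, R=2, K=0, D=1, L=0); score = 19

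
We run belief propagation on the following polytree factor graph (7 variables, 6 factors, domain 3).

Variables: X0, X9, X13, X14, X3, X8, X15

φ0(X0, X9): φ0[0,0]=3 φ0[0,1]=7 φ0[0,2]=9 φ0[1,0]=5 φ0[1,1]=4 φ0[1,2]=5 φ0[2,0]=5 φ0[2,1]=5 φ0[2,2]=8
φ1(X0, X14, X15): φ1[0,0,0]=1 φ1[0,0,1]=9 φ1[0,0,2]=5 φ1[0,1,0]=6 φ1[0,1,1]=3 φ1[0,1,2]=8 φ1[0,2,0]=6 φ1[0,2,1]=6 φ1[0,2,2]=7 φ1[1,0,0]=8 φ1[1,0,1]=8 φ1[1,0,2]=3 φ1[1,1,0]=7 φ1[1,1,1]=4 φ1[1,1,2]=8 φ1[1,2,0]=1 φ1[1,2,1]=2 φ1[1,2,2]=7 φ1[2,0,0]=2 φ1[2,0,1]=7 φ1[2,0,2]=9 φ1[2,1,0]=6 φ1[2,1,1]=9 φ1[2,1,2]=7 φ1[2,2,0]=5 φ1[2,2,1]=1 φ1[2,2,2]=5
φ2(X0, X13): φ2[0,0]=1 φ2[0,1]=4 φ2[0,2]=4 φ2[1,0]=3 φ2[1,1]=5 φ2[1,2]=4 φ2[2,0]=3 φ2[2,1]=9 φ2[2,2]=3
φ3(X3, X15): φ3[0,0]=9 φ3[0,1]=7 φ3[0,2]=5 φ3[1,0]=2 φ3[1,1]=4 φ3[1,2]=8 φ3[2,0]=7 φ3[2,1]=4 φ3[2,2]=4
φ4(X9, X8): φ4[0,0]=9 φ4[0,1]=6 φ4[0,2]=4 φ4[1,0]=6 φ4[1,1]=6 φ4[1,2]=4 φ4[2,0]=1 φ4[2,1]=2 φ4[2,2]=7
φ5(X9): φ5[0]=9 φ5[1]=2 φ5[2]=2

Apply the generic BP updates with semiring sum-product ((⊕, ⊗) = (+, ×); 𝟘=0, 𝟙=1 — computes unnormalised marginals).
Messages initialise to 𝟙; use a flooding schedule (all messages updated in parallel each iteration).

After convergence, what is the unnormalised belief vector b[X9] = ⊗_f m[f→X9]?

b[X9] = [22995738, 4966848, 4362480]

init: all messages = 𝟙 over 3 values
r1 m[φ0→X0] = [19, 14, 18]
r1 m[φ0→X9] = [13, 16, 22]
r1 m[φ1→X0] = [51, 48, 51]
r1 m[φ1→X14] = [52, 58, 40]
r1 m[φ1→X15] = [42, 49, 59]
r1 m[φ2→X0] = [9, 12, 15]
r1 m[φ2→X13] = [7, 18, 11]
r1 m[φ3→X3] = [21, 14, 15]
r1 m[φ3→X15] = [18, 15, 17]
r1 m[φ4→X9] = [19, 16, 10]
r1 m[φ4→X8] = [16, 14, 15]
r1 m[φ5→X9] = [9, 2, 2]
r1 m[X0→φ0] = [1, 1, 1]
r1 m[X0→φ1] = [1, 1, 1]
r1 m[X0→φ2] = [1, 1, 1]
r1 m[X9→φ0] = [1, 1, 1]
r1 m[X9→φ4] = [1, 1, 1]
r1 m[X9→φ5] = [1, 1, 1]
r1 m[X13→φ2] = [1, 1, 1]
r1 m[X14→φ1] = [1, 1, 1]
r1 m[X3→φ3] = [1, 1, 1]
r1 m[X8→φ4] = [1, 1, 1]
r1 m[X15→φ1] = [1, 1, 1]
r1 m[X15→φ3] = [1, 1, 1]
r2 m[φ0→X0] = [19, 14, 18]
r2 m[φ0→X9] = [13, 16, 22]
r2 m[φ1→X0] = [51, 48, 51]
r2 m[φ1→X14] = [52, 58, 40]
r2 m[φ1→X15] = [42, 49, 59]
r2 m[φ2→X0] = [9, 12, 15]
r2 m[φ2→X13] = [7, 18, 11]
r2 m[φ3→X3] = [21, 14, 15]
r2 m[φ3→X15] = [18, 15, 17]
r2 m[φ4→X9] = [19, 16, 10]
r2 m[φ4→X8] = [16, 14, 15]
r2 m[φ5→X9] = [9, 2, 2]
r2 m[X0→φ0] = [459, 576, 765]
r2 m[X0→φ1] = [171, 168, 270]
r2 m[X0→φ2] = [969, 672, 918]
r2 m[X9→φ0] = [171, 32, 20]
r2 m[X9→φ4] = [117, 32, 44]
r2 m[X9→φ5] = [247, 256, 220]
r2 m[X13→φ2] = [1, 1, 1]
r2 m[X14→φ1] = [1, 1, 1]
r2 m[X3→φ3] = [1, 1, 1]
r2 m[X8→φ4] = [1, 1, 1]
r2 m[X15→φ1] = [18, 15, 17]
r2 m[X15→φ3] = [42, 49, 59]
r3 m[φ0→X0] = [917, 1083, 1175]
r3 m[φ0→X9] = [8082, 9342, 13131]
r3 m[φ1→X0] = [844, 804, 846]
r3 m[φ1→X14] = [172998, 201255, 133563]
r3 m[φ1→X15] = [8421, 10020, 12114]
r3 m[φ2→X0] = [9, 12, 15]
r3 m[φ2→X13] = [5739, 15498, 9318]
r3 m[φ3→X3] = [1016, 752, 726]
r3 m[φ3→X15] = [18, 15, 17]
r3 m[φ4→X9] = [19, 16, 10]
r3 m[φ4→X8] = [1289, 982, 904]
r3 m[φ5→X9] = [9, 2, 2]
r3 m[X0→φ0] = [459, 576, 765]
r3 m[X0→φ1] = [171, 168, 270]
r3 m[X0→φ2] = [969, 672, 918]
r3 m[X9→φ0] = [171, 32, 20]
r3 m[X9→φ4] = [117, 32, 44]
r3 m[X9→φ5] = [247, 256, 220]
r3 m[X13→φ2] = [1, 1, 1]
r3 m[X14→φ1] = [1, 1, 1]
r3 m[X3→φ3] = [1, 1, 1]
r3 m[X8→φ4] = [1, 1, 1]
r3 m[X15→φ1] = [18, 15, 17]
r3 m[X15→φ3] = [42, 49, 59]
r4 m[φ0→X0] = [917, 1083, 1175]
r4 m[φ0→X9] = [8082, 9342, 13131]
r4 m[φ1→X0] = [844, 804, 846]
r4 m[φ1→X14] = [172998, 201255, 133563]
r4 m[φ1→X15] = [8421, 10020, 12114]
r4 m[φ2→X0] = [9, 12, 15]
r4 m[φ2→X13] = [5739, 15498, 9318]
r4 m[φ3→X3] = [1016, 752, 726]
r4 m[φ3→X15] = [18, 15, 17]
r4 m[φ4→X9] = [19, 16, 10]
r4 m[φ4→X8] = [1289, 982, 904]
r4 m[φ5→X9] = [9, 2, 2]
r4 m[X0→φ0] = [7596, 9648, 12690]
r4 m[X0→φ1] = [8253, 12996, 17625]
r4 m[X0→φ2] = [773948, 870732, 994050]
r4 m[X9→φ0] = [171, 32, 20]
r4 m[X9→φ4] = [72738, 18684, 26262]
r4 m[X9→φ5] = [153558, 149472, 131310]
r4 m[X13→φ2] = [1, 1, 1]
r4 m[X14→φ1] = [1, 1, 1]
r4 m[X3→φ3] = [1, 1, 1]
r4 m[X8→φ4] = [1, 1, 1]
r4 m[X15→φ1] = [18, 15, 17]
r4 m[X15→φ3] = [8421, 10020, 12114]
r5 m[φ0→X0] = [917, 1083, 1175]
r5 m[φ0→X9] = [134478, 155214, 218124]
r5 m[φ1→X0] = [844, 804, 846]
r5 m[φ1→X14] = [11239704, 12950079, 8135283]
r5 m[φ1→X15] = [544350, 630123, 769113]
r5 m[φ2→X0] = [9, 12, 15]
r5 m[φ2→X13] = [6368294, 16395902, 9560870]
r5 m[φ3→X3] = [206499, 153834, 147483]
r5 m[φ3→X15] = [18, 15, 17]
r5 m[φ4→X9] = [19, 16, 10]
r5 m[φ4→X8] = [793008, 601056, 549522]
r5 m[φ5→X9] = [9, 2, 2]
r5 m[X0→φ0] = [7596, 9648, 12690]
r5 m[X0→φ1] = [8253, 12996, 17625]
r5 m[X0→φ2] = [773948, 870732, 994050]
r5 m[X9→φ0] = [171, 32, 20]
r5 m[X9→φ4] = [72738, 18684, 26262]
r5 m[X9→φ5] = [153558, 149472, 131310]
r5 m[X13→φ2] = [1, 1, 1]
r5 m[X14→φ1] = [1, 1, 1]
r5 m[X3→φ3] = [1, 1, 1]
r5 m[X8→φ4] = [1, 1, 1]
r5 m[X15→φ1] = [18, 15, 17]
r5 m[X15→φ3] = [8421, 10020, 12114]
r6 m[φ0→X0] = [917, 1083, 1175]
r6 m[φ0→X9] = [134478, 155214, 218124]
r6 m[φ1→X0] = [844, 804, 846]
r6 m[φ1→X14] = [11239704, 12950079, 8135283]
r6 m[φ1→X15] = [544350, 630123, 769113]
r6 m[φ2→X0] = [9, 12, 15]
r6 m[φ2→X13] = [6368294, 16395902, 9560870]
r6 m[φ3→X3] = [206499, 153834, 147483]
r6 m[φ3→X15] = [18, 15, 17]
r6 m[φ4→X9] = [19, 16, 10]
r6 m[φ4→X8] = [793008, 601056, 549522]
r6 m[φ5→X9] = [9, 2, 2]
r6 m[X0→φ0] = [7596, 9648, 12690]
r6 m[X0→φ1] = [8253, 12996, 17625]
r6 m[X0→φ2] = [773948, 870732, 994050]
r6 m[X9→φ0] = [171, 32, 20]
r6 m[X9→φ4] = [1210302, 310428, 436248]
r6 m[X9→φ5] = [2555082, 2483424, 2181240]
r6 m[X13→φ2] = [1, 1, 1]
r6 m[X14→φ1] = [1, 1, 1]
r6 m[X3→φ3] = [1, 1, 1]
r6 m[X8→φ4] = [1, 1, 1]
r6 m[X15→φ1] = [18, 15, 17]
r6 m[X15→φ3] = [544350, 630123, 769113]
r7 m[φ0→X0] = [917, 1083, 1175]
r7 m[φ0→X9] = [134478, 155214, 218124]
r7 m[φ1→X0] = [844, 804, 846]
r7 m[φ1→X14] = [11239704, 12950079, 8135283]
r7 m[φ1→X15] = [544350, 630123, 769113]
r7 m[φ2→X0] = [9, 12, 15]
r7 m[φ2→X13] = [6368294, 16395902, 9560870]
r7 m[φ3→X3] = [13155576, 9762096, 9407394]
r7 m[φ3→X15] = [18, 15, 17]
r7 m[φ4→X9] = [19, 16, 10]
r7 m[φ4→X8] = [13191534, 9996876, 9136656]
r7 m[φ5→X9] = [9, 2, 2]
r7 m[X0→φ0] = [7596, 9648, 12690]
r7 m[X0→φ1] = [8253, 12996, 17625]
r7 m[X0→φ2] = [773948, 870732, 994050]
r7 m[X9→φ0] = [171, 32, 20]
r7 m[X9→φ4] = [1210302, 310428, 436248]
r7 m[X9→φ5] = [2555082, 2483424, 2181240]
r7 m[X13→φ2] = [1, 1, 1]
r7 m[X14→φ1] = [1, 1, 1]
r7 m[X3→φ3] = [1, 1, 1]
r7 m[X8→φ4] = [1, 1, 1]
r7 m[X15→φ1] = [18, 15, 17]
r7 m[X15→φ3] = [544350, 630123, 769113]
r8 m[φ0→X0] = [917, 1083, 1175]
r8 m[φ0→X9] = [134478, 155214, 218124]
r8 m[φ1→X0] = [844, 804, 846]
r8 m[φ1→X14] = [11239704, 12950079, 8135283]
r8 m[φ1→X15] = [544350, 630123, 769113]
r8 m[φ2→X0] = [9, 12, 15]
r8 m[φ2→X13] = [6368294, 16395902, 9560870]
r8 m[φ3→X3] = [13155576, 9762096, 9407394]
r8 m[φ3→X15] = [18, 15, 17]
r8 m[φ4→X9] = [19, 16, 10]
r8 m[φ4→X8] = [13191534, 9996876, 9136656]
r8 m[φ5→X9] = [9, 2, 2]
r8 m[X0→φ0] = [7596, 9648, 12690]
r8 m[X0→φ1] = [8253, 12996, 17625]
r8 m[X0→φ2] = [773948, 870732, 994050]
r8 m[X9→φ0] = [171, 32, 20]
r8 m[X9→φ4] = [1210302, 310428, 436248]
r8 m[X9→φ5] = [2555082, 2483424, 2181240]
r8 m[X13→φ2] = [1, 1, 1]
r8 m[X14→φ1] = [1, 1, 1]
r8 m[X3→φ3] = [1, 1, 1]
r8 m[X8→φ4] = [1, 1, 1]
r8 m[X15→φ1] = [18, 15, 17]
r8 m[X15→φ3] = [544350, 630123, 769113]
fixed point reached at round 8
b[X9] = ⊗ incoming = [22995738, 4966848, 4362480]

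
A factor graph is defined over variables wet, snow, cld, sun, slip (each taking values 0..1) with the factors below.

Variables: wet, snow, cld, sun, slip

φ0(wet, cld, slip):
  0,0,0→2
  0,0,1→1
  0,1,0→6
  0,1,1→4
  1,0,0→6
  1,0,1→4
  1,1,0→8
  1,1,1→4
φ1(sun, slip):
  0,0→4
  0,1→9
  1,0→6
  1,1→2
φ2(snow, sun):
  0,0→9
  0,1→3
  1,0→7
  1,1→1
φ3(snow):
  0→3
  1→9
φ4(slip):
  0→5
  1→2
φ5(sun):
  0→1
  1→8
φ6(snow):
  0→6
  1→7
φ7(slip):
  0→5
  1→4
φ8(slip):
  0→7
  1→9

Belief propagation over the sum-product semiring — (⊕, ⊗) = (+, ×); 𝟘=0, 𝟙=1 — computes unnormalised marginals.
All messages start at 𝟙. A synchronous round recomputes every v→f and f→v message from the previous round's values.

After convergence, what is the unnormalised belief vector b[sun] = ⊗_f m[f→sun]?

b[sun] = [14365872, 23373792]

init: all messages = 𝟙 over 2 values
r1 m[φ0→wet] = [13, 22]
r1 m[φ0→cld] = [13, 22]
r1 m[φ0→slip] = [22, 13]
r1 m[φ1→sun] = [13, 8]
r1 m[φ1→slip] = [10, 11]
r1 m[φ2→snow] = [12, 8]
r1 m[φ2→sun] = [16, 4]
r1 m[φ3→snow] = [3, 9]
r1 m[φ4→slip] = [5, 2]
r1 m[φ5→sun] = [1, 8]
r1 m[φ6→snow] = [6, 7]
r1 m[φ7→slip] = [5, 4]
r1 m[φ8→slip] = [7, 9]
r1 m[wet→φ0] = [1, 1]
r1 m[snow→φ2] = [1, 1]
r1 m[snow→φ3] = [1, 1]
r1 m[snow→φ6] = [1, 1]
r1 m[cld→φ0] = [1, 1]
r1 m[sun→φ1] = [1, 1]
r1 m[sun→φ2] = [1, 1]
r1 m[sun→φ5] = [1, 1]
r1 m[slip→φ0] = [1, 1]
r1 m[slip→φ1] = [1, 1]
r1 m[slip→φ4] = [1, 1]
r1 m[slip→φ7] = [1, 1]
r1 m[slip→φ8] = [1, 1]
r2 m[φ0→wet] = [13, 22]
r2 m[φ0→cld] = [13, 22]
r2 m[φ0→slip] = [22, 13]
r2 m[φ1→sun] = [13, 8]
r2 m[φ1→slip] = [10, 11]
r2 m[φ2→snow] = [12, 8]
r2 m[φ2→sun] = [16, 4]
r2 m[φ3→snow] = [3, 9]
r2 m[φ4→slip] = [5, 2]
r2 m[φ5→sun] = [1, 8]
r2 m[φ6→snow] = [6, 7]
r2 m[φ7→slip] = [5, 4]
r2 m[φ8→slip] = [7, 9]
r2 m[wet→φ0] = [1, 1]
r2 m[snow→φ2] = [18, 63]
r2 m[snow→φ3] = [72, 56]
r2 m[snow→φ6] = [36, 72]
r2 m[cld→φ0] = [1, 1]
r2 m[sun→φ1] = [16, 32]
r2 m[sun→φ2] = [13, 64]
r2 m[sun→φ5] = [208, 32]
r2 m[slip→φ0] = [1750, 792]
r2 m[slip→φ1] = [3850, 936]
r2 m[slip→φ4] = [7700, 5148]
r2 m[slip→φ7] = [7700, 2574]
r2 m[slip→φ8] = [5500, 1144]
r3 m[φ0→wet] = [17960, 30836]
r3 m[φ0→cld] = [17960, 30836]
r3 m[φ0→slip] = [22, 13]
r3 m[φ1→sun] = [23824, 24972]
r3 m[φ1→slip] = [256, 208]
r3 m[φ2→snow] = [309, 155]
r3 m[φ2→sun] = [603, 117]
r3 m[φ3→snow] = [3, 9]
r3 m[φ4→slip] = [5, 2]
r3 m[φ5→sun] = [1, 8]
r3 m[φ6→snow] = [6, 7]
r3 m[φ7→slip] = [5, 4]
r3 m[φ8→slip] = [7, 9]
r3 m[wet→φ0] = [1, 1]
r3 m[snow→φ2] = [18, 63]
r3 m[snow→φ3] = [72, 56]
r3 m[snow→φ6] = [36, 72]
r3 m[cld→φ0] = [1, 1]
r3 m[sun→φ1] = [16, 32]
r3 m[sun→φ2] = [13, 64]
r3 m[sun→φ5] = [208, 32]
r3 m[slip→φ0] = [1750, 792]
r3 m[slip→φ1] = [3850, 936]
r3 m[slip→φ4] = [7700, 5148]
r3 m[slip→φ7] = [7700, 2574]
r3 m[slip→φ8] = [5500, 1144]
r4 m[φ0→wet] = [17960, 30836]
r4 m[φ0→cld] = [17960, 30836]
r4 m[φ0→slip] = [22, 13]
r4 m[φ1→sun] = [23824, 24972]
r4 m[φ1→slip] = [256, 208]
r4 m[φ2→snow] = [309, 155]
r4 m[φ2→sun] = [603, 117]
r4 m[φ3→snow] = [3, 9]
r4 m[φ4→slip] = [5, 2]
r4 m[φ5→sun] = [1, 8]
r4 m[φ6→snow] = [6, 7]
r4 m[φ7→slip] = [5, 4]
r4 m[φ8→slip] = [7, 9]
r4 m[wet→φ0] = [1, 1]
r4 m[snow→φ2] = [18, 63]
r4 m[snow→φ3] = [1854, 1085]
r4 m[snow→φ6] = [927, 1395]
r4 m[cld→φ0] = [1, 1]
r4 m[sun→φ1] = [603, 936]
r4 m[sun→φ2] = [23824, 199776]
r4 m[sun→φ5] = [14365872, 2921724]
r4 m[slip→φ0] = [44800, 14976]
r4 m[slip→φ1] = [3850, 936]
r4 m[slip→φ4] = [197120, 97344]
r4 m[slip→φ7] = [197120, 48672]
r4 m[slip→φ8] = [140800, 21632]
r5 m[φ0→wet] = [433280, 747008]
r5 m[φ0→cld] = [433280, 747008]
r5 m[φ0→slip] = [22, 13]
r5 m[φ1→sun] = [23824, 24972]
r5 m[φ1→slip] = [8028, 7299]
r5 m[φ2→snow] = [813744, 366544]
r5 m[φ2→sun] = [603, 117]
r5 m[φ3→snow] = [3, 9]
r5 m[φ4→slip] = [5, 2]
r5 m[φ5→sun] = [1, 8]
r5 m[φ6→snow] = [6, 7]
r5 m[φ7→slip] = [5, 4]
r5 m[φ8→slip] = [7, 9]
r5 m[wet→φ0] = [1, 1]
r5 m[snow→φ2] = [18, 63]
r5 m[snow→φ3] = [1854, 1085]
r5 m[snow→φ6] = [927, 1395]
r5 m[cld→φ0] = [1, 1]
r5 m[sun→φ1] = [603, 936]
r5 m[sun→φ2] = [23824, 199776]
r5 m[sun→φ5] = [14365872, 2921724]
r5 m[slip→φ0] = [44800, 14976]
r5 m[slip→φ1] = [3850, 936]
r5 m[slip→φ4] = [197120, 97344]
r5 m[slip→φ7] = [197120, 48672]
r5 m[slip→φ8] = [140800, 21632]
r6 m[φ0→wet] = [433280, 747008]
r6 m[φ0→cld] = [433280, 747008]
r6 m[φ0→slip] = [22, 13]
r6 m[φ1→sun] = [23824, 24972]
r6 m[φ1→slip] = [8028, 7299]
r6 m[φ2→snow] = [813744, 366544]
r6 m[φ2→sun] = [603, 117]
r6 m[φ3→snow] = [3, 9]
r6 m[φ4→slip] = [5, 2]
r6 m[φ5→sun] = [1, 8]
r6 m[φ6→snow] = [6, 7]
r6 m[φ7→slip] = [5, 4]
r6 m[φ8→slip] = [7, 9]
r6 m[wet→φ0] = [1, 1]
r6 m[snow→φ2] = [18, 63]
r6 m[snow→φ3] = [4882464, 2565808]
r6 m[snow→φ6] = [2441232, 3298896]
r6 m[cld→φ0] = [1, 1]
r6 m[sun→φ1] = [603, 936]
r6 m[sun→φ2] = [23824, 199776]
r6 m[sun→φ5] = [14365872, 2921724]
r6 m[slip→φ0] = [1404900, 525528]
r6 m[slip→φ1] = [3850, 936]
r6 m[slip→φ4] = [6181560, 3415932]
r6 m[slip→φ7] = [6181560, 1707966]
r6 m[slip→φ8] = [4415400, 759096]
r7 m[φ0→wet] = [13866840, 23872824]
r7 m[φ0→cld] = [13866840, 23872824]
r7 m[φ0→slip] = [22, 13]
r7 m[φ1→sun] = [23824, 24972]
r7 m[φ1→slip] = [8028, 7299]
r7 m[φ2→snow] = [813744, 366544]
r7 m[φ2→sun] = [603, 117]
r7 m[φ3→snow] = [3, 9]
r7 m[φ4→slip] = [5, 2]
r7 m[φ5→sun] = [1, 8]
r7 m[φ6→snow] = [6, 7]
r7 m[φ7→slip] = [5, 4]
r7 m[φ8→slip] = [7, 9]
r7 m[wet→φ0] = [1, 1]
r7 m[snow→φ2] = [18, 63]
r7 m[snow→φ3] = [4882464, 2565808]
r7 m[snow→φ6] = [2441232, 3298896]
r7 m[cld→φ0] = [1, 1]
r7 m[sun→φ1] = [603, 936]
r7 m[sun→φ2] = [23824, 199776]
r7 m[sun→φ5] = [14365872, 2921724]
r7 m[slip→φ0] = [1404900, 525528]
r7 m[slip→φ1] = [3850, 936]
r7 m[slip→φ4] = [6181560, 3415932]
r7 m[slip→φ7] = [6181560, 1707966]
r7 m[slip→φ8] = [4415400, 759096]
r8 m[φ0→wet] = [13866840, 23872824]
r8 m[φ0→cld] = [13866840, 23872824]
r8 m[φ0→slip] = [22, 13]
r8 m[φ1→sun] = [23824, 24972]
r8 m[φ1→slip] = [8028, 7299]
r8 m[φ2→snow] = [813744, 366544]
r8 m[φ2→sun] = [603, 117]
r8 m[φ3→snow] = [3, 9]
r8 m[φ4→slip] = [5, 2]
r8 m[φ5→sun] = [1, 8]
r8 m[φ6→snow] = [6, 7]
r8 m[φ7→slip] = [5, 4]
r8 m[φ8→slip] = [7, 9]
r8 m[wet→φ0] = [1, 1]
r8 m[snow→φ2] = [18, 63]
r8 m[snow→φ3] = [4882464, 2565808]
r8 m[snow→φ6] = [2441232, 3298896]
r8 m[cld→φ0] = [1, 1]
r8 m[sun→φ1] = [603, 936]
r8 m[sun→φ2] = [23824, 199776]
r8 m[sun→φ5] = [14365872, 2921724]
r8 m[slip→φ0] = [1404900, 525528]
r8 m[slip→φ1] = [3850, 936]
r8 m[slip→φ4] = [6181560, 3415932]
r8 m[slip→φ7] = [6181560, 1707966]
r8 m[slip→φ8] = [4415400, 759096]
fixed point reached at round 8
b[sun] = ⊗ incoming = [14365872, 23373792]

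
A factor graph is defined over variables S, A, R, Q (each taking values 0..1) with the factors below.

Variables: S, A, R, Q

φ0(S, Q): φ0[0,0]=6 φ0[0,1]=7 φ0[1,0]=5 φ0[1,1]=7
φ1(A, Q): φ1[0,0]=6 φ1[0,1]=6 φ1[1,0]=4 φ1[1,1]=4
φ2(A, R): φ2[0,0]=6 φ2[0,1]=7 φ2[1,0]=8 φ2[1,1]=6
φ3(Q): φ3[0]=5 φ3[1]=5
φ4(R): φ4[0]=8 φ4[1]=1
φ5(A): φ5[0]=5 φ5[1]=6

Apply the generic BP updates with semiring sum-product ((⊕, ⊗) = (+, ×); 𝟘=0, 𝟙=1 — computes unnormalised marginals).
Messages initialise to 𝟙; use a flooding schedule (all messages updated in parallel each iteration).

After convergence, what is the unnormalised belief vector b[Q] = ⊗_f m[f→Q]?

b[Q] = [183150, 233100]

init: all messages = 𝟙 over 2 values
r1 m[φ0→S] = [13, 12]
r1 m[φ0→Q] = [11, 14]
r1 m[φ1→A] = [12, 8]
r1 m[φ1→Q] = [10, 10]
r1 m[φ2→A] = [13, 14]
r1 m[φ2→R] = [14, 13]
r1 m[φ3→Q] = [5, 5]
r1 m[φ4→R] = [8, 1]
r1 m[φ5→A] = [5, 6]
r1 m[S→φ0] = [1, 1]
r1 m[A→φ1] = [1, 1]
r1 m[A→φ2] = [1, 1]
r1 m[A→φ5] = [1, 1]
r1 m[R→φ2] = [1, 1]
r1 m[R→φ4] = [1, 1]
r1 m[Q→φ0] = [1, 1]
r1 m[Q→φ1] = [1, 1]
r1 m[Q→φ3] = [1, 1]
r2 m[φ0→S] = [13, 12]
r2 m[φ0→Q] = [11, 14]
r2 m[φ1→A] = [12, 8]
r2 m[φ1→Q] = [10, 10]
r2 m[φ2→A] = [13, 14]
r2 m[φ2→R] = [14, 13]
r2 m[φ3→Q] = [5, 5]
r2 m[φ4→R] = [8, 1]
r2 m[φ5→A] = [5, 6]
r2 m[S→φ0] = [1, 1]
r2 m[A→φ1] = [65, 84]
r2 m[A→φ2] = [60, 48]
r2 m[A→φ5] = [156, 112]
r2 m[R→φ2] = [8, 1]
r2 m[R→φ4] = [14, 13]
r2 m[Q→φ0] = [50, 50]
r2 m[Q→φ1] = [55, 70]
r2 m[Q→φ3] = [110, 140]
r3 m[φ0→S] = [650, 600]
r3 m[φ0→Q] = [11, 14]
r3 m[φ1→A] = [750, 500]
r3 m[φ1→Q] = [726, 726]
r3 m[φ2→A] = [55, 70]
r3 m[φ2→R] = [744, 708]
r3 m[φ3→Q] = [5, 5]
r3 m[φ4→R] = [8, 1]
r3 m[φ5→A] = [5, 6]
r3 m[S→φ0] = [1, 1]
r3 m[A→φ1] = [65, 84]
r3 m[A→φ2] = [60, 48]
r3 m[A→φ5] = [156, 112]
r3 m[R→φ2] = [8, 1]
r3 m[R→φ4] = [14, 13]
r3 m[Q→φ0] = [50, 50]
r3 m[Q→φ1] = [55, 70]
r3 m[Q→φ3] = [110, 140]
r4 m[φ0→S] = [650, 600]
r4 m[φ0→Q] = [11, 14]
r4 m[φ1→A] = [750, 500]
r4 m[φ1→Q] = [726, 726]
r4 m[φ2→A] = [55, 70]
r4 m[φ2→R] = [744, 708]
r4 m[φ3→Q] = [5, 5]
r4 m[φ4→R] = [8, 1]
r4 m[φ5→A] = [5, 6]
r4 m[S→φ0] = [1, 1]
r4 m[A→φ1] = [275, 420]
r4 m[A→φ2] = [3750, 3000]
r4 m[A→φ5] = [41250, 35000]
r4 m[R→φ2] = [8, 1]
r4 m[R→φ4] = [744, 708]
r4 m[Q→φ0] = [3630, 3630]
r4 m[Q→φ1] = [55, 70]
r4 m[Q→φ3] = [7986, 10164]
r5 m[φ0→S] = [47190, 43560]
r5 m[φ0→Q] = [11, 14]
r5 m[φ1→A] = [750, 500]
r5 m[φ1→Q] = [3330, 3330]
r5 m[φ2→A] = [55, 70]
r5 m[φ2→R] = [46500, 44250]
r5 m[φ3→Q] = [5, 5]
r5 m[φ4→R] = [8, 1]
r5 m[φ5→A] = [5, 6]
r5 m[S→φ0] = [1, 1]
r5 m[A→φ1] = [275, 420]
r5 m[A→φ2] = [3750, 3000]
r5 m[A→φ5] = [41250, 35000]
r5 m[R→φ2] = [8, 1]
r5 m[R→φ4] = [744, 708]
r5 m[Q→φ0] = [3630, 3630]
r5 m[Q→φ1] = [55, 70]
r5 m[Q→φ3] = [7986, 10164]
r6 m[φ0→S] = [47190, 43560]
r6 m[φ0→Q] = [11, 14]
r6 m[φ1→A] = [750, 500]
r6 m[φ1→Q] = [3330, 3330]
r6 m[φ2→A] = [55, 70]
r6 m[φ2→R] = [46500, 44250]
r6 m[φ3→Q] = [5, 5]
r6 m[φ4→R] = [8, 1]
r6 m[φ5→A] = [5, 6]
r6 m[S→φ0] = [1, 1]
r6 m[A→φ1] = [275, 420]
r6 m[A→φ2] = [3750, 3000]
r6 m[A→φ5] = [41250, 35000]
r6 m[R→φ2] = [8, 1]
r6 m[R→φ4] = [46500, 44250]
r6 m[Q→φ0] = [16650, 16650]
r6 m[Q→φ1] = [55, 70]
r6 m[Q→φ3] = [36630, 46620]
r7 m[φ0→S] = [216450, 199800]
r7 m[φ0→Q] = [11, 14]
r7 m[φ1→A] = [750, 500]
r7 m[φ1→Q] = [3330, 3330]
r7 m[φ2→A] = [55, 70]
r7 m[φ2→R] = [46500, 44250]
r7 m[φ3→Q] = [5, 5]
r7 m[φ4→R] = [8, 1]
r7 m[φ5→A] = [5, 6]
r7 m[S→φ0] = [1, 1]
r7 m[A→φ1] = [275, 420]
r7 m[A→φ2] = [3750, 3000]
r7 m[A→φ5] = [41250, 35000]
r7 m[R→φ2] = [8, 1]
r7 m[R→φ4] = [46500, 44250]
r7 m[Q→φ0] = [16650, 16650]
r7 m[Q→φ1] = [55, 70]
r7 m[Q→φ3] = [36630, 46620]
r8 m[φ0→S] = [216450, 199800]
r8 m[φ0→Q] = [11, 14]
r8 m[φ1→A] = [750, 500]
r8 m[φ1→Q] = [3330, 3330]
r8 m[φ2→A] = [55, 70]
r8 m[φ2→R] = [46500, 44250]
r8 m[φ3→Q] = [5, 5]
r8 m[φ4→R] = [8, 1]
r8 m[φ5→A] = [5, 6]
r8 m[S→φ0] = [1, 1]
r8 m[A→φ1] = [275, 420]
r8 m[A→φ2] = [3750, 3000]
r8 m[A→φ5] = [41250, 35000]
r8 m[R→φ2] = [8, 1]
r8 m[R→φ4] = [46500, 44250]
r8 m[Q→φ0] = [16650, 16650]
r8 m[Q→φ1] = [55, 70]
r8 m[Q→φ3] = [36630, 46620]
fixed point reached at round 8
b[Q] = ⊗ incoming = [183150, 233100]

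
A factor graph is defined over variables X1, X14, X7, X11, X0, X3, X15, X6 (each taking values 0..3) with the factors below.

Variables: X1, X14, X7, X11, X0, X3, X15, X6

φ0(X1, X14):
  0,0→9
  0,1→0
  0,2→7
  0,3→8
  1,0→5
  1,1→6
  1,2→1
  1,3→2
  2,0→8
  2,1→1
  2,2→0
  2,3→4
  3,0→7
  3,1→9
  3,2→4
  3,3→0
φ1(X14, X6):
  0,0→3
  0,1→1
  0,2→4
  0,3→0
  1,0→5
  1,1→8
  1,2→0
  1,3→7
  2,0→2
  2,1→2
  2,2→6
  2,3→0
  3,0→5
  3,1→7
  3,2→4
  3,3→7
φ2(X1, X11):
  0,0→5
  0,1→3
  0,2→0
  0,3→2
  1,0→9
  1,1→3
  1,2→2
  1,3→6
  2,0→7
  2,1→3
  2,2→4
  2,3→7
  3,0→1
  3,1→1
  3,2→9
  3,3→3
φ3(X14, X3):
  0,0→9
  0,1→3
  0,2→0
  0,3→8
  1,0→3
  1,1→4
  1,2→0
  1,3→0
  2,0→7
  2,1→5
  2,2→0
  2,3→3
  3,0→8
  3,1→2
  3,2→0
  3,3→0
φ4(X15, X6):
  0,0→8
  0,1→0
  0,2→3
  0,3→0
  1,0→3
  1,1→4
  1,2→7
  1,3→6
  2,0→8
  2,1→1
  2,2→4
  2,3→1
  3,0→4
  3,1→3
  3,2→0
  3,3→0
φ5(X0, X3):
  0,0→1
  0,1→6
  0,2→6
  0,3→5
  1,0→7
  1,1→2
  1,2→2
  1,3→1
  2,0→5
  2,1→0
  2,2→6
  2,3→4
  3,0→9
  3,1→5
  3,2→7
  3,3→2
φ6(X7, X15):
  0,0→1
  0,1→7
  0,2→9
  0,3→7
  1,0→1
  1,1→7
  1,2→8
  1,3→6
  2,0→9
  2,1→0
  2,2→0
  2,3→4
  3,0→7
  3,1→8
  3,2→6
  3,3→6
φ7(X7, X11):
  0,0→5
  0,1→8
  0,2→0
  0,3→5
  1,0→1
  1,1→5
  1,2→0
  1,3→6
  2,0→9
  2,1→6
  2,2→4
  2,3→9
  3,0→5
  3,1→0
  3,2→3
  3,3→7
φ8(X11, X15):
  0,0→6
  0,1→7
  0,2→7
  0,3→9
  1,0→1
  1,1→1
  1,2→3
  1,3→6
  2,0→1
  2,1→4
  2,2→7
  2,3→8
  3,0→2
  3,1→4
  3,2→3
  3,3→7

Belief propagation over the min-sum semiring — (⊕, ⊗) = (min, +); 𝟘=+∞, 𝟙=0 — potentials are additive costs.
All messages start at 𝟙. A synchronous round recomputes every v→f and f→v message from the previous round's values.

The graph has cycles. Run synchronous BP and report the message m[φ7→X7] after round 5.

init: all messages = 𝟙 over 4 values
r1 m[φ0→X1] = [0, 1, 0, 0]
r1 m[φ0→X14] = [5, 0, 0, 0]
r1 m[φ1→X14] = [0, 0, 0, 4]
r1 m[φ1→X6] = [2, 1, 0, 0]
r1 m[φ2→X1] = [0, 2, 3, 1]
r1 m[φ2→X11] = [1, 1, 0, 2]
r1 m[φ3→X14] = [0, 0, 0, 0]
r1 m[φ3→X3] = [3, 2, 0, 0]
r1 m[φ4→X15] = [0, 3, 1, 0]
r1 m[φ4→X6] = [3, 0, 0, 0]
r1 m[φ5→X0] = [1, 1, 0, 2]
r1 m[φ5→X3] = [1, 0, 2, 1]
r1 m[φ6→X7] = [1, 1, 0, 6]
r1 m[φ6→X15] = [1, 0, 0, 4]
r1 m[φ7→X7] = [0, 0, 4, 0]
r1 m[φ7→X11] = [1, 0, 0, 5]
r1 m[φ8→X11] = [6, 1, 1, 2]
r1 m[φ8→X15] = [1, 1, 3, 6]
r1 m[X1→φ0] = [0, 0, 0, 0]
r1 m[X1→φ2] = [0, 0, 0, 0]
r1 m[X14→φ0] = [0, 0, 0, 0]
r1 m[X14→φ1] = [0, 0, 0, 0]
r1 m[X14→φ3] = [0, 0, 0, 0]
r1 m[X7→φ6] = [0, 0, 0, 0]
r1 m[X7→φ7] = [0, 0, 0, 0]
r1 m[X11→φ2] = [0, 0, 0, 0]
r1 m[X11→φ7] = [0, 0, 0, 0]
r1 m[X11→φ8] = [0, 0, 0, 0]
r1 m[X0→φ5] = [0, 0, 0, 0]
r1 m[X3→φ3] = [0, 0, 0, 0]
r1 m[X3→φ5] = [0, 0, 0, 0]
r1 m[X15→φ4] = [0, 0, 0, 0]
r1 m[X15→φ6] = [0, 0, 0, 0]
r1 m[X15→φ8] = [0, 0, 0, 0]
r1 m[X6→φ1] = [0, 0, 0, 0]
r1 m[X6→φ4] = [0, 0, 0, 0]
r2 m[φ0→X1] = [0, 1, 0, 0]
r2 m[φ0→X14] = [5, 0, 0, 0]
r2 m[φ1→X14] = [0, 0, 0, 4]
r2 m[φ1→X6] = [2, 1, 0, 0]
r2 m[φ2→X1] = [0, 2, 3, 1]
r2 m[φ2→X11] = [1, 1, 0, 2]
r2 m[φ3→X14] = [0, 0, 0, 0]
r2 m[φ3→X3] = [3, 2, 0, 0]
r2 m[φ4→X15] = [0, 3, 1, 0]
r2 m[φ4→X6] = [3, 0, 0, 0]
r2 m[φ5→X0] = [1, 1, 0, 2]
r2 m[φ5→X3] = [1, 0, 2, 1]
r2 m[φ6→X7] = [1, 1, 0, 6]
r2 m[φ6→X15] = [1, 0, 0, 4]
r2 m[φ7→X7] = [0, 0, 4, 0]
r2 m[φ7→X11] = [1, 0, 0, 5]
r2 m[φ8→X11] = [6, 1, 1, 2]
r2 m[φ8→X15] = [1, 1, 3, 6]
r2 m[X1→φ0] = [0, 2, 3, 1]
r2 m[X1→φ2] = [0, 1, 0, 0]
r2 m[X14→φ0] = [0, 0, 0, 4]
r2 m[X14→φ1] = [5, 0, 0, 0]
r2 m[X14→φ3] = [5, 0, 0, 4]
r2 m[X7→φ6] = [0, 0, 4, 0]
r2 m[X7→φ7] = [1, 1, 0, 6]
r2 m[X11→φ2] = [7, 1, 1, 7]
r2 m[X11→φ7] = [7, 2, 1, 4]
r2 m[X11→φ8] = [2, 1, 0, 7]
r2 m[X0→φ5] = [0, 0, 0, 0]
r2 m[X3→φ3] = [1, 0, 2, 1]
r2 m[X3→φ5] = [3, 2, 0, 0]
r2 m[X15→φ4] = [2, 1, 3, 10]
r2 m[X15→φ6] = [1, 4, 4, 6]
r2 m[X15→φ8] = [1, 3, 1, 4]
r2 m[X6→φ1] = [3, 0, 0, 0]
r2 m[X6→φ4] = [2, 1, 0, 0]
r3 m[φ0→X1] = [0, 1, 0, 4]
r3 m[φ0→X14] = [7, 0, 3, 1]
r3 m[φ1→X14] = [0, 0, 0, 4]
r3 m[φ1→X6] = [2, 2, 0, 0]
r3 m[φ2→X1] = [1, 3, 4, 2]
r3 m[φ2→X11] = [1, 1, 0, 2]
r3 m[φ3→X14] = [2, 1, 2, 1]
r3 m[φ3→X3] = [3, 4, 0, 0]
r3 m[φ4→X15] = [0, 5, 1, 0]
r3 m[φ4→X6] = [4, 2, 5, 2]
r3 m[φ5→X0] = [4, 1, 2, 2]
r3 m[φ5→X3] = [1, 0, 2, 1]
r3 m[φ6→X7] = [2, 2, 4, 8]
r3 m[φ6→X15] = [1, 4, 4, 6]
r3 m[φ7→X7] = [1, 1, 5, 2]
r3 m[φ7→X11] = [2, 6, 1, 6]
r3 m[φ8→X11] = [7, 2, 2, 3]
r3 m[φ8→X15] = [1, 2, 4, 7]
r3 m[X1→φ0] = [0, 2, 3, 1]
r3 m[X1→φ2] = [0, 1, 0, 0]
r3 m[X14→φ0] = [0, 0, 0, 4]
r3 m[X14→φ1] = [5, 0, 0, 0]
r3 m[X14→φ3] = [5, 0, 0, 4]
r3 m[X7→φ6] = [0, 0, 4, 0]
r3 m[X7→φ7] = [1, 1, 0, 6]
r3 m[X11→φ2] = [7, 1, 1, 7]
r3 m[X11→φ7] = [7, 2, 1, 4]
r3 m[X11→φ8] = [2, 1, 0, 7]
r3 m[X0→φ5] = [0, 0, 0, 0]
r3 m[X3→φ3] = [1, 0, 2, 1]
r3 m[X3→φ5] = [3, 2, 0, 0]
r3 m[X15→φ4] = [2, 1, 3, 10]
r3 m[X15→φ6] = [1, 4, 4, 6]
r3 m[X15→φ8] = [1, 3, 1, 4]
r3 m[X6→φ1] = [3, 0, 0, 0]
r3 m[X6→φ4] = [2, 1, 0, 0]
r4 m[φ0→X1] = [0, 1, 0, 4]
r4 m[φ0→X14] = [7, 0, 3, 1]
r4 m[φ1→X14] = [0, 0, 0, 4]
r4 m[φ1→X6] = [2, 2, 0, 0]
r4 m[φ2→X1] = [1, 3, 4, 2]
r4 m[φ2→X11] = [1, 1, 0, 2]
r4 m[φ3→X14] = [2, 1, 2, 1]
r4 m[φ3→X3] = [3, 4, 0, 0]
r4 m[φ4→X15] = [0, 5, 1, 0]
r4 m[φ4→X6] = [4, 2, 5, 2]
r4 m[φ5→X0] = [4, 1, 2, 2]
r4 m[φ5→X3] = [1, 0, 2, 1]
r4 m[φ6→X7] = [2, 2, 4, 8]
r4 m[φ6→X15] = [1, 4, 4, 6]
r4 m[φ7→X7] = [1, 1, 5, 2]
r4 m[φ7→X11] = [2, 6, 1, 6]
r4 m[φ8→X11] = [7, 2, 2, 3]
r4 m[φ8→X15] = [1, 2, 4, 7]
r4 m[X1→φ0] = [1, 3, 4, 2]
r4 m[X1→φ2] = [0, 1, 0, 4]
r4 m[X14→φ0] = [2, 1, 2, 5]
r4 m[X14→φ1] = [9, 1, 5, 2]
r4 m[X14→φ3] = [7, 0, 3, 5]
r4 m[X7→φ6] = [1, 1, 5, 2]
r4 m[X7→φ7] = [2, 2, 4, 8]
r4 m[X11→φ2] = [9, 8, 3, 9]
r4 m[X11→φ7] = [8, 3, 2, 5]
r4 m[X11→φ8] = [3, 7, 1, 8]
r4 m[X0→φ5] = [0, 0, 0, 0]
r4 m[X3→φ3] = [1, 0, 2, 1]
r4 m[X3→φ5] = [3, 4, 0, 0]
r4 m[X15→φ4] = [2, 6, 8, 13]
r4 m[X15→φ6] = [1, 7, 5, 7]
r4 m[X15→φ8] = [1, 9, 5, 6]
r4 m[X6→φ1] = [4, 2, 5, 2]
r4 m[X6→φ4] = [2, 2, 0, 0]
r5 m[φ0→X1] = [1, 3, 2, 5]
r5 m[φ0→X14] = [8, 1, 4, 2]
r5 m[φ1→X14] = [2, 5, 2, 9]
r5 m[φ1→X6] = [6, 7, 1, 5]
r5 m[φ2→X1] = [3, 5, 7, 9]
r5 m[φ2→X11] = [5, 3, 0, 2]
r5 m[φ3→X14] = [2, 1, 2, 1]
r5 m[φ3→X3] = [3, 4, 0, 0]
r5 m[φ4→X15] = [0, 5, 1, 0]
r5 m[φ4→X6] = [9, 2, 5, 2]
r5 m[φ5→X0] = [4, 1, 4, 2]
r5 m[φ5→X3] = [1, 0, 2, 1]
r5 m[φ6→X7] = [2, 2, 5, 8]
r5 m[φ6→X15] = [2, 5, 5, 7]
r5 m[φ7→X7] = [2, 2, 6, 3]
r5 m[φ7→X11] = [3, 7, 2, 7]
r5 m[φ8→X11] = [7, 2, 2, 3]
r5 m[φ8→X15] = [2, 5, 8, 9]
r5 m[X1→φ0] = [1, 3, 4, 2]
r5 m[X1→φ2] = [0, 1, 0, 4]
r5 m[X14→φ0] = [2, 1, 2, 5]
r5 m[X14→φ1] = [9, 1, 5, 2]
r5 m[X14→φ3] = [7, 0, 3, 5]
r5 m[X7→φ6] = [1, 1, 5, 2]
r5 m[X7→φ7] = [2, 2, 4, 8]
r5 m[X11→φ2] = [9, 8, 3, 9]
r5 m[X11→φ7] = [8, 3, 2, 5]
r5 m[X11→φ8] = [3, 7, 1, 8]
r5 m[X0→φ5] = [0, 0, 0, 0]
r5 m[X3→φ3] = [1, 0, 2, 1]
r5 m[X3→φ5] = [3, 4, 0, 0]
r5 m[X15→φ4] = [2, 6, 8, 13]
r5 m[X15→φ6] = [1, 7, 5, 7]
r5 m[X15→φ8] = [1, 9, 5, 6]
r5 m[X6→φ1] = [4, 2, 5, 2]
r5 m[X6→φ4] = [2, 2, 0, 0]

message @ round 5 = [2, 2, 6, 3]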